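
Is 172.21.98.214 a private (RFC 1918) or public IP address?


RFC 1918 private ranges:
  10.0.0.0/8 (10.0.0.0 - 10.255.255.255)
  172.16.0.0/12 (172.16.0.0 - 172.31.255.255)
  192.168.0.0/16 (192.168.0.0 - 192.168.255.255)
Private (in 172.16.0.0/12)


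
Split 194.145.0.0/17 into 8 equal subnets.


New prefix = 17 + 3 = 20
Each subnet has 4096 addresses
  194.145.0.0/20
  194.145.16.0/20
  194.145.32.0/20
  194.145.48.0/20
  194.145.64.0/20
  194.145.80.0/20
  194.145.96.0/20
  194.145.112.0/20
Subnets: 194.145.0.0/20, 194.145.16.0/20, 194.145.32.0/20, 194.145.48.0/20, 194.145.64.0/20, 194.145.80.0/20, 194.145.96.0/20, 194.145.112.0/20


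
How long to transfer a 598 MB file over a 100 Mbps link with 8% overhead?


Effective throughput = 100 * (1 - 8/100) = 92 Mbps
File size in Mb = 598 * 8 = 4784 Mb
Time = 4784 / 92
Time = 52 seconds


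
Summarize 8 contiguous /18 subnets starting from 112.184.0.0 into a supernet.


Original prefix: /18
Number of subnets: 8 = 2^3
New prefix = 18 - 3 = 15
Supernet: 112.184.0.0/15


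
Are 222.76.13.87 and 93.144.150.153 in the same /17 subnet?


Mask: 255.255.128.0
222.76.13.87 AND mask = 222.76.0.0
93.144.150.153 AND mask = 93.144.128.0
No, different subnets (222.76.0.0 vs 93.144.128.0)


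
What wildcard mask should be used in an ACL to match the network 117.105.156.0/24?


Subnet mask: 255.255.255.0
Wildcard = 255.255.255.255 - subnet mask
255 - 255 = 0
255 - 255 = 0
255 - 255 = 0
255 - 0 = 255
Wildcard: 0.0.0.255


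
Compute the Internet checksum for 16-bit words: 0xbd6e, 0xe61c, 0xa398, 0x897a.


Sum all words (with carry folding):
+ 0xbd6e = 0xbd6e
+ 0xe61c = 0xa38b
+ 0xa398 = 0x4724
+ 0x897a = 0xd09e
One's complement: ~0xd09e
Checksum = 0x2f61


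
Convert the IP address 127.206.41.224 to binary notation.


127 = 01111111
206 = 11001110
41 = 00101001
224 = 11100000
Binary: 01111111.11001110.00101001.11100000


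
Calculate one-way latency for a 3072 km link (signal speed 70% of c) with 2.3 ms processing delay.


Speed = 0.7 * 3e5 km/s = 210000 km/s
Propagation delay = 3072 / 210000 = 0.0146 s = 14.6286 ms
Processing delay = 2.3 ms
Total one-way latency = 16.9286 ms


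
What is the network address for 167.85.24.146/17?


IP:   10100111.01010101.00011000.10010010
Mask: 11111111.11111111.10000000.00000000
AND operation:
Net:  10100111.01010101.00000000.00000000
Network: 167.85.0.0/17


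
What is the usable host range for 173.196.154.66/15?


Network: 173.196.0.0
Broadcast: 173.197.255.255
First usable = network + 1
Last usable = broadcast - 1
Range: 173.196.0.1 to 173.197.255.254


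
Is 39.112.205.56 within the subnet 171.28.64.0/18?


Subnet network: 171.28.64.0
Test IP AND mask: 39.112.192.0
No, 39.112.205.56 is not in 171.28.64.0/18


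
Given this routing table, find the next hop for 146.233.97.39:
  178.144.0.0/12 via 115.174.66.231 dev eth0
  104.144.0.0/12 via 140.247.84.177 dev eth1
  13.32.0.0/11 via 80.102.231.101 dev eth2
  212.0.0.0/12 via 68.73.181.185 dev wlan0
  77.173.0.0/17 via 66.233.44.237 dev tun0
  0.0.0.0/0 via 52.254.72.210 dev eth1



Longest prefix match for 146.233.97.39:
  /12 178.144.0.0: no
  /12 104.144.0.0: no
  /11 13.32.0.0: no
  /12 212.0.0.0: no
  /17 77.173.0.0: no
  /0 0.0.0.0: MATCH
Selected: next-hop 52.254.72.210 via eth1 (matched /0)


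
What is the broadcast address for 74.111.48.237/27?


Network: 74.111.48.224/27
Host bits = 5
Set all host bits to 1:
Broadcast: 74.111.48.255


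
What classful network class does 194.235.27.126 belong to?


First octet: 194
Binary: 11000010
110xxxxx -> Class C (192-223)
Class C, default mask 255.255.255.0 (/24)


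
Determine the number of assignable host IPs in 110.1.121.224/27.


Host bits = 32 - 27 = 5
Total addresses = 2^5 = 32
Usable = total - 2 (network and broadcast)
Usable hosts: 30


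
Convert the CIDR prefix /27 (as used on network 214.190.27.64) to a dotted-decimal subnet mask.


/27 means 27 network bits, 5 host bits
Binary: 11111111111111111111111111100000
Mask: 255.255.255.224


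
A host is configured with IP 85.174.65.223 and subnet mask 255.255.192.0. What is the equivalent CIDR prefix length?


Binary: 11111111.11111111.11000000.00000000
Count leading 1s
Prefix: /18


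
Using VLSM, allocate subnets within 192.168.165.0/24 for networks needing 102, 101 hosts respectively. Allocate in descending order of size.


102 hosts -> /25 (126 usable): 192.168.165.0/25
101 hosts -> /25 (126 usable): 192.168.165.128/25
Allocation: 192.168.165.0/25 (102 hosts, 126 usable); 192.168.165.128/25 (101 hosts, 126 usable)


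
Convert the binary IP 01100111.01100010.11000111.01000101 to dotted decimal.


01100111 = 103
01100010 = 98
11000111 = 199
01000101 = 69
IP: 103.98.199.69


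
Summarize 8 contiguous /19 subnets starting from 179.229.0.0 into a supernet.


Original prefix: /19
Number of subnets: 8 = 2^3
New prefix = 19 - 3 = 16
Supernet: 179.229.0.0/16


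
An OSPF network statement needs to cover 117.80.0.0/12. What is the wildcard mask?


Subnet mask: 255.240.0.0
Wildcard = 255.255.255.255 - subnet mask
255 - 255 = 0
255 - 240 = 15
255 - 0 = 255
255 - 0 = 255
Wildcard: 0.15.255.255


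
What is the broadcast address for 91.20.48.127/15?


Network: 91.20.0.0/15
Host bits = 17
Set all host bits to 1:
Broadcast: 91.21.255.255


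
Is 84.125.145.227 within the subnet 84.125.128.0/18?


Subnet network: 84.125.128.0
Test IP AND mask: 84.125.128.0
Yes, 84.125.145.227 is in 84.125.128.0/18


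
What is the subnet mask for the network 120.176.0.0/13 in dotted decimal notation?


/13 means 13 network bits, 19 host bits
Binary: 11111111111110000000000000000000
Mask: 255.248.0.0


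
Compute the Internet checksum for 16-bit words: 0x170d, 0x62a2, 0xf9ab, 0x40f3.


Sum all words (with carry folding):
+ 0x170d = 0x170d
+ 0x62a2 = 0x79af
+ 0xf9ab = 0x735b
+ 0x40f3 = 0xb44e
One's complement: ~0xb44e
Checksum = 0x4bb1


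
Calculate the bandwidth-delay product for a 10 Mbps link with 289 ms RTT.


BDP = bandwidth * RTT
= 10 Mbps * 289 ms
= 10 * 1e6 * 289 / 1000 bits
= 2890000 bits
= 361250 bytes
= 352.7832 KB
BDP = 2890000 bits (361250 bytes)


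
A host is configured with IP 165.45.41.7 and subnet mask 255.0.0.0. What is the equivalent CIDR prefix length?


Binary: 11111111.00000000.00000000.00000000
Count leading 1s
Prefix: /8


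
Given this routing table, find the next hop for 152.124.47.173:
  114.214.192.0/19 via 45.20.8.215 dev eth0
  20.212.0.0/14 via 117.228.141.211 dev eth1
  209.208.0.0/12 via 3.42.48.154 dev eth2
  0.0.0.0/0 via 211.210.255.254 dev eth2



Longest prefix match for 152.124.47.173:
  /19 114.214.192.0: no
  /14 20.212.0.0: no
  /12 209.208.0.0: no
  /0 0.0.0.0: MATCH
Selected: next-hop 211.210.255.254 via eth2 (matched /0)


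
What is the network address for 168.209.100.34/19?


IP:   10101000.11010001.01100100.00100010
Mask: 11111111.11111111.11100000.00000000
AND operation:
Net:  10101000.11010001.01100000.00000000
Network: 168.209.96.0/19


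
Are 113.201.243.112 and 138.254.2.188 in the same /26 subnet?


Mask: 255.255.255.192
113.201.243.112 AND mask = 113.201.243.64
138.254.2.188 AND mask = 138.254.2.128
No, different subnets (113.201.243.64 vs 138.254.2.128)


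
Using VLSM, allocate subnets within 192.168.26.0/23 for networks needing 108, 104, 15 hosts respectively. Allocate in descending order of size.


108 hosts -> /25 (126 usable): 192.168.26.0/25
104 hosts -> /25 (126 usable): 192.168.26.128/25
15 hosts -> /27 (30 usable): 192.168.27.0/27
Allocation: 192.168.26.0/25 (108 hosts, 126 usable); 192.168.26.128/25 (104 hosts, 126 usable); 192.168.27.0/27 (15 hosts, 30 usable)


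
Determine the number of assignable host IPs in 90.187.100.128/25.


Host bits = 32 - 25 = 7
Total addresses = 2^7 = 128
Usable = total - 2 (network and broadcast)
Usable hosts: 126


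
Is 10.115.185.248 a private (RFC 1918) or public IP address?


RFC 1918 private ranges:
  10.0.0.0/8 (10.0.0.0 - 10.255.255.255)
  172.16.0.0/12 (172.16.0.0 - 172.31.255.255)
  192.168.0.0/16 (192.168.0.0 - 192.168.255.255)
Private (in 10.0.0.0/8)


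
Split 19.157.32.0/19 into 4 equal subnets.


New prefix = 19 + 2 = 21
Each subnet has 2048 addresses
  19.157.32.0/21
  19.157.40.0/21
  19.157.48.0/21
  19.157.56.0/21
Subnets: 19.157.32.0/21, 19.157.40.0/21, 19.157.48.0/21, 19.157.56.0/21


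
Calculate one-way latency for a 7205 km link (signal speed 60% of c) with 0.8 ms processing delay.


Speed = 0.6 * 3e5 km/s = 180000 km/s
Propagation delay = 7205 / 180000 = 0.04 s = 40.0278 ms
Processing delay = 0.8 ms
Total one-way latency = 40.8278 ms


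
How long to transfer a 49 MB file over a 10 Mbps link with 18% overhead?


Effective throughput = 10 * (1 - 18/100) = 8.2 Mbps
File size in Mb = 49 * 8 = 392 Mb
Time = 392 / 8.2
Time = 47.8049 seconds


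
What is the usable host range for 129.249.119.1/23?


Network: 129.249.118.0
Broadcast: 129.249.119.255
First usable = network + 1
Last usable = broadcast - 1
Range: 129.249.118.1 to 129.249.119.254


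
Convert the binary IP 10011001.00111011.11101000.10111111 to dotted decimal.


10011001 = 153
00111011 = 59
11101000 = 232
10111111 = 191
IP: 153.59.232.191


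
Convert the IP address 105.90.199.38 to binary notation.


105 = 01101001
90 = 01011010
199 = 11000111
38 = 00100110
Binary: 01101001.01011010.11000111.00100110


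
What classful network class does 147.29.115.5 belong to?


First octet: 147
Binary: 10010011
10xxxxxx -> Class B (128-191)
Class B, default mask 255.255.0.0 (/16)


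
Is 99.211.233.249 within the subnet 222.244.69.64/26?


Subnet network: 222.244.69.64
Test IP AND mask: 99.211.233.192
No, 99.211.233.249 is not in 222.244.69.64/26


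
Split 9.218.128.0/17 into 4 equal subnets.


New prefix = 17 + 2 = 19
Each subnet has 8192 addresses
  9.218.128.0/19
  9.218.160.0/19
  9.218.192.0/19
  9.218.224.0/19
Subnets: 9.218.128.0/19, 9.218.160.0/19, 9.218.192.0/19, 9.218.224.0/19


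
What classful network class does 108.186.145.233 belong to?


First octet: 108
Binary: 01101100
0xxxxxxx -> Class A (1-126)
Class A, default mask 255.0.0.0 (/8)


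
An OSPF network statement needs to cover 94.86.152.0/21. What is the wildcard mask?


Subnet mask: 255.255.248.0
Wildcard = 255.255.255.255 - subnet mask
255 - 255 = 0
255 - 255 = 0
255 - 248 = 7
255 - 0 = 255
Wildcard: 0.0.7.255


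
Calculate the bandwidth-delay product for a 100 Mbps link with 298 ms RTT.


BDP = bandwidth * RTT
= 100 Mbps * 298 ms
= 100 * 1e6 * 298 / 1000 bits
= 29800000 bits
= 3725000 bytes
= 3637.6953 KB
BDP = 29800000 bits (3725000 bytes)


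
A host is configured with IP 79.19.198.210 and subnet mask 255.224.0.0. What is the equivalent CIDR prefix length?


Binary: 11111111.11100000.00000000.00000000
Count leading 1s
Prefix: /11


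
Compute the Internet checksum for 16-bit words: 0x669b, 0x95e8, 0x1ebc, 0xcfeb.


Sum all words (with carry folding):
+ 0x669b = 0x669b
+ 0x95e8 = 0xfc83
+ 0x1ebc = 0x1b40
+ 0xcfeb = 0xeb2b
One's complement: ~0xeb2b
Checksum = 0x14d4


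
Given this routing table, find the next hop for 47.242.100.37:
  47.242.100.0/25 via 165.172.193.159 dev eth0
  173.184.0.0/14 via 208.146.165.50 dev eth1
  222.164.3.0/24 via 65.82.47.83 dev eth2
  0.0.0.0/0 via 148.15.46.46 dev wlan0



Longest prefix match for 47.242.100.37:
  /25 47.242.100.0: MATCH
  /14 173.184.0.0: no
  /24 222.164.3.0: no
  /0 0.0.0.0: MATCH
Selected: next-hop 165.172.193.159 via eth0 (matched /25)


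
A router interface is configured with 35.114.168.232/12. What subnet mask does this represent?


/12 means 12 network bits, 20 host bits
Binary: 11111111111100000000000000000000
Mask: 255.240.0.0


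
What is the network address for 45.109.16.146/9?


IP:   00101101.01101101.00010000.10010010
Mask: 11111111.10000000.00000000.00000000
AND operation:
Net:  00101101.00000000.00000000.00000000
Network: 45.0.0.0/9


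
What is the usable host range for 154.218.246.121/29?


Network: 154.218.246.120
Broadcast: 154.218.246.127
First usable = network + 1
Last usable = broadcast - 1
Range: 154.218.246.121 to 154.218.246.126


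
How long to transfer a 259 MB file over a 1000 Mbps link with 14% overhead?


Effective throughput = 1000 * (1 - 14/100) = 860 Mbps
File size in Mb = 259 * 8 = 2072 Mb
Time = 2072 / 860
Time = 2.4093 seconds


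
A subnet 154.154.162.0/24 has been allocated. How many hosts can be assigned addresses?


Host bits = 32 - 24 = 8
Total addresses = 2^8 = 256
Usable = total - 2 (network and broadcast)
Usable hosts: 254


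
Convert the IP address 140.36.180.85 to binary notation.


140 = 10001100
36 = 00100100
180 = 10110100
85 = 01010101
Binary: 10001100.00100100.10110100.01010101


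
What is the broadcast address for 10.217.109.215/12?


Network: 10.208.0.0/12
Host bits = 20
Set all host bits to 1:
Broadcast: 10.223.255.255


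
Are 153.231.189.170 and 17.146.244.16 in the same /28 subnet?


Mask: 255.255.255.240
153.231.189.170 AND mask = 153.231.189.160
17.146.244.16 AND mask = 17.146.244.16
No, different subnets (153.231.189.160 vs 17.146.244.16)


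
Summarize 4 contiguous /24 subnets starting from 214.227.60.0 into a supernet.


Original prefix: /24
Number of subnets: 4 = 2^2
New prefix = 24 - 2 = 22
Supernet: 214.227.60.0/22


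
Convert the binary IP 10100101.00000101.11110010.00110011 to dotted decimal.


10100101 = 165
00000101 = 5
11110010 = 242
00110011 = 51
IP: 165.5.242.51


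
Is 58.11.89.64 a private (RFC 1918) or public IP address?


RFC 1918 private ranges:
  10.0.0.0/8 (10.0.0.0 - 10.255.255.255)
  172.16.0.0/12 (172.16.0.0 - 172.31.255.255)
  192.168.0.0/16 (192.168.0.0 - 192.168.255.255)
Public (not in any RFC 1918 range)


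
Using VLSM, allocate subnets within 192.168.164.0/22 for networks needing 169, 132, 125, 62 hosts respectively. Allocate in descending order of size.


169 hosts -> /24 (254 usable): 192.168.164.0/24
132 hosts -> /24 (254 usable): 192.168.165.0/24
125 hosts -> /25 (126 usable): 192.168.166.0/25
62 hosts -> /26 (62 usable): 192.168.166.128/26
Allocation: 192.168.164.0/24 (169 hosts, 254 usable); 192.168.165.0/24 (132 hosts, 254 usable); 192.168.166.0/25 (125 hosts, 126 usable); 192.168.166.128/26 (62 hosts, 62 usable)


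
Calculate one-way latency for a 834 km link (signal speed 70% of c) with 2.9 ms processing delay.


Speed = 0.7 * 3e5 km/s = 210000 km/s
Propagation delay = 834 / 210000 = 0.004 s = 3.9714 ms
Processing delay = 2.9 ms
Total one-way latency = 6.8714 ms


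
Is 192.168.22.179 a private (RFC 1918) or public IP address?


RFC 1918 private ranges:
  10.0.0.0/8 (10.0.0.0 - 10.255.255.255)
  172.16.0.0/12 (172.16.0.0 - 172.31.255.255)
  192.168.0.0/16 (192.168.0.0 - 192.168.255.255)
Private (in 192.168.0.0/16)


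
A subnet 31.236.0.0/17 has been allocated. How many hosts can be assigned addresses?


Host bits = 32 - 17 = 15
Total addresses = 2^15 = 32768
Usable = total - 2 (network and broadcast)
Usable hosts: 32766


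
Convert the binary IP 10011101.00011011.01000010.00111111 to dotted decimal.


10011101 = 157
00011011 = 27
01000010 = 66
00111111 = 63
IP: 157.27.66.63


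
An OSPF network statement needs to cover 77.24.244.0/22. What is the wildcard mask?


Subnet mask: 255.255.252.0
Wildcard = 255.255.255.255 - subnet mask
255 - 255 = 0
255 - 255 = 0
255 - 252 = 3
255 - 0 = 255
Wildcard: 0.0.3.255


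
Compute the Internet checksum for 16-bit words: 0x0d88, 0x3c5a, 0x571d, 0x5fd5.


Sum all words (with carry folding):
+ 0x0d88 = 0x0d88
+ 0x3c5a = 0x49e2
+ 0x571d = 0xa0ff
+ 0x5fd5 = 0x00d5
One's complement: ~0x00d5
Checksum = 0xff2a


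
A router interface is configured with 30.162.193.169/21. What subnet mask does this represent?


/21 means 21 network bits, 11 host bits
Binary: 11111111111111111111100000000000
Mask: 255.255.248.0


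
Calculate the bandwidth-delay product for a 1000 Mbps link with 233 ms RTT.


BDP = bandwidth * RTT
= 1000 Mbps * 233 ms
= 1000 * 1e6 * 233 / 1000 bits
= 233000000 bits
= 29125000 bytes
= 28442.3828 KB
BDP = 233000000 bits (29125000 bytes)


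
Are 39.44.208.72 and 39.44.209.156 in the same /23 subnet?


Mask: 255.255.254.0
39.44.208.72 AND mask = 39.44.208.0
39.44.209.156 AND mask = 39.44.208.0
Yes, same subnet (39.44.208.0)


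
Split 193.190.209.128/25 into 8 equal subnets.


New prefix = 25 + 3 = 28
Each subnet has 16 addresses
  193.190.209.128/28
  193.190.209.144/28
  193.190.209.160/28
  193.190.209.176/28
  193.190.209.192/28
  193.190.209.208/28
  193.190.209.224/28
  193.190.209.240/28
Subnets: 193.190.209.128/28, 193.190.209.144/28, 193.190.209.160/28, 193.190.209.176/28, 193.190.209.192/28, 193.190.209.208/28, 193.190.209.224/28, 193.190.209.240/28


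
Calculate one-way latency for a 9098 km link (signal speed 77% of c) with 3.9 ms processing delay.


Speed = 0.77 * 3e5 km/s = 231000 km/s
Propagation delay = 9098 / 231000 = 0.0394 s = 39.3853 ms
Processing delay = 3.9 ms
Total one-way latency = 43.2853 ms


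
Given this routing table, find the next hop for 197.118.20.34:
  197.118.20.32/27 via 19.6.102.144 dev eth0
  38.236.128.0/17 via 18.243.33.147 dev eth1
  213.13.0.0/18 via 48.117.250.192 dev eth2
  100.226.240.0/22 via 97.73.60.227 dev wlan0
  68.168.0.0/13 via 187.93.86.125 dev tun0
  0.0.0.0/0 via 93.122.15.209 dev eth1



Longest prefix match for 197.118.20.34:
  /27 197.118.20.32: MATCH
  /17 38.236.128.0: no
  /18 213.13.0.0: no
  /22 100.226.240.0: no
  /13 68.168.0.0: no
  /0 0.0.0.0: MATCH
Selected: next-hop 19.6.102.144 via eth0 (matched /27)


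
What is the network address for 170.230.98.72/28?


IP:   10101010.11100110.01100010.01001000
Mask: 11111111.11111111.11111111.11110000
AND operation:
Net:  10101010.11100110.01100010.01000000
Network: 170.230.98.64/28


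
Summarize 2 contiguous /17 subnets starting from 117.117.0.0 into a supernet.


Original prefix: /17
Number of subnets: 2 = 2^1
New prefix = 17 - 1 = 16
Supernet: 117.117.0.0/16


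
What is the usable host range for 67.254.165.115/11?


Network: 67.224.0.0
Broadcast: 67.255.255.255
First usable = network + 1
Last usable = broadcast - 1
Range: 67.224.0.1 to 67.255.255.254


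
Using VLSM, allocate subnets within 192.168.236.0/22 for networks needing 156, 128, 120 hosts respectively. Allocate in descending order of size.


156 hosts -> /24 (254 usable): 192.168.236.0/24
128 hosts -> /24 (254 usable): 192.168.237.0/24
120 hosts -> /25 (126 usable): 192.168.238.0/25
Allocation: 192.168.236.0/24 (156 hosts, 254 usable); 192.168.237.0/24 (128 hosts, 254 usable); 192.168.238.0/25 (120 hosts, 126 usable)


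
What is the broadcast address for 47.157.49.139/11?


Network: 47.128.0.0/11
Host bits = 21
Set all host bits to 1:
Broadcast: 47.159.255.255


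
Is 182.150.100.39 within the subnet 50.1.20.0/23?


Subnet network: 50.1.20.0
Test IP AND mask: 182.150.100.0
No, 182.150.100.39 is not in 50.1.20.0/23


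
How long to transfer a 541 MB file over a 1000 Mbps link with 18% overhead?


Effective throughput = 1000 * (1 - 18/100) = 820.0 Mbps
File size in Mb = 541 * 8 = 4328 Mb
Time = 4328 / 820.0
Time = 5.278 seconds


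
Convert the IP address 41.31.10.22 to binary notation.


41 = 00101001
31 = 00011111
10 = 00001010
22 = 00010110
Binary: 00101001.00011111.00001010.00010110


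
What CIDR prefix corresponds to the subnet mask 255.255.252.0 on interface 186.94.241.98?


Binary: 11111111.11111111.11111100.00000000
Count leading 1s
Prefix: /22


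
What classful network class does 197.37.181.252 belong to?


First octet: 197
Binary: 11000101
110xxxxx -> Class C (192-223)
Class C, default mask 255.255.255.0 (/24)


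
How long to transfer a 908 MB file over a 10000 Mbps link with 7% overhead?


Effective throughput = 10000 * (1 - 7/100) = 9300 Mbps
File size in Mb = 908 * 8 = 7264 Mb
Time = 7264 / 9300
Time = 0.7811 seconds


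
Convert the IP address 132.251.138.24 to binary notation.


132 = 10000100
251 = 11111011
138 = 10001010
24 = 00011000
Binary: 10000100.11111011.10001010.00011000


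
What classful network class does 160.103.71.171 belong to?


First octet: 160
Binary: 10100000
10xxxxxx -> Class B (128-191)
Class B, default mask 255.255.0.0 (/16)


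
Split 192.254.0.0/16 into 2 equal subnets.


New prefix = 16 + 1 = 17
Each subnet has 32768 addresses
  192.254.0.0/17
  192.254.128.0/17
Subnets: 192.254.0.0/17, 192.254.128.0/17


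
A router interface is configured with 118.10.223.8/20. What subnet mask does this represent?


/20 means 20 network bits, 12 host bits
Binary: 11111111111111111111000000000000
Mask: 255.255.240.0


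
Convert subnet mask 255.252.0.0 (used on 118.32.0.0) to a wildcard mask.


Subnet mask: 255.252.0.0
Wildcard = 255.255.255.255 - subnet mask
255 - 255 = 0
255 - 252 = 3
255 - 0 = 255
255 - 0 = 255
Wildcard: 0.3.255.255


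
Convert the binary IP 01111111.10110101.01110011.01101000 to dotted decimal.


01111111 = 127
10110101 = 181
01110011 = 115
01101000 = 104
IP: 127.181.115.104


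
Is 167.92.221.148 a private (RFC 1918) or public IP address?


RFC 1918 private ranges:
  10.0.0.0/8 (10.0.0.0 - 10.255.255.255)
  172.16.0.0/12 (172.16.0.0 - 172.31.255.255)
  192.168.0.0/16 (192.168.0.0 - 192.168.255.255)
Public (not in any RFC 1918 range)


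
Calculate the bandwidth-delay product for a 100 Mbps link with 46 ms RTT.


BDP = bandwidth * RTT
= 100 Mbps * 46 ms
= 100 * 1e6 * 46 / 1000 bits
= 4600000 bits
= 575000 bytes
= 561.5234 KB
BDP = 4600000 bits (575000 bytes)


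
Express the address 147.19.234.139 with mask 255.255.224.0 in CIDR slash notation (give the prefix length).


Binary: 11111111.11111111.11100000.00000000
Count leading 1s
Prefix: /19


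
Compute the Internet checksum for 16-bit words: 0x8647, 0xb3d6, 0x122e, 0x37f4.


Sum all words (with carry folding):
+ 0x8647 = 0x8647
+ 0xb3d6 = 0x3a1e
+ 0x122e = 0x4c4c
+ 0x37f4 = 0x8440
One's complement: ~0x8440
Checksum = 0x7bbf


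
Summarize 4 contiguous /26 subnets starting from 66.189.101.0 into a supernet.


Original prefix: /26
Number of subnets: 4 = 2^2
New prefix = 26 - 2 = 24
Supernet: 66.189.101.0/24


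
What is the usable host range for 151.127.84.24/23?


Network: 151.127.84.0
Broadcast: 151.127.85.255
First usable = network + 1
Last usable = broadcast - 1
Range: 151.127.84.1 to 151.127.85.254


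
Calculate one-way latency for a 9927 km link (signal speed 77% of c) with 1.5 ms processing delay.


Speed = 0.77 * 3e5 km/s = 231000 km/s
Propagation delay = 9927 / 231000 = 0.043 s = 42.974 ms
Processing delay = 1.5 ms
Total one-way latency = 44.474 ms


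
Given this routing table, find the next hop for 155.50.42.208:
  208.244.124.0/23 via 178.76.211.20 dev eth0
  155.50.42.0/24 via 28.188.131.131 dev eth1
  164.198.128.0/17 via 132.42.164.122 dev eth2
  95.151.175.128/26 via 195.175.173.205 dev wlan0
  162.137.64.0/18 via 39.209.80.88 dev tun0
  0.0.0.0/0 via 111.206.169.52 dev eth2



Longest prefix match for 155.50.42.208:
  /23 208.244.124.0: no
  /24 155.50.42.0: MATCH
  /17 164.198.128.0: no
  /26 95.151.175.128: no
  /18 162.137.64.0: no
  /0 0.0.0.0: MATCH
Selected: next-hop 28.188.131.131 via eth1 (matched /24)


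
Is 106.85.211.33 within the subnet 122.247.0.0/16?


Subnet network: 122.247.0.0
Test IP AND mask: 106.85.0.0
No, 106.85.211.33 is not in 122.247.0.0/16


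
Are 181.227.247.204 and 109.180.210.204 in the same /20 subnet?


Mask: 255.255.240.0
181.227.247.204 AND mask = 181.227.240.0
109.180.210.204 AND mask = 109.180.208.0
No, different subnets (181.227.240.0 vs 109.180.208.0)


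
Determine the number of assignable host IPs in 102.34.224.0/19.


Host bits = 32 - 19 = 13
Total addresses = 2^13 = 8192
Usable = total - 2 (network and broadcast)
Usable hosts: 8190


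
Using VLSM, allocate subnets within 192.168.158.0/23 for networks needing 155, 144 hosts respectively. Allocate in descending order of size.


155 hosts -> /24 (254 usable): 192.168.158.0/24
144 hosts -> /24 (254 usable): 192.168.159.0/24
Allocation: 192.168.158.0/24 (155 hosts, 254 usable); 192.168.159.0/24 (144 hosts, 254 usable)


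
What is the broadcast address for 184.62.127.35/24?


Network: 184.62.127.0/24
Host bits = 8
Set all host bits to 1:
Broadcast: 184.62.127.255


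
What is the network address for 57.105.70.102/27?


IP:   00111001.01101001.01000110.01100110
Mask: 11111111.11111111.11111111.11100000
AND operation:
Net:  00111001.01101001.01000110.01100000
Network: 57.105.70.96/27


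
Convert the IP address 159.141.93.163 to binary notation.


159 = 10011111
141 = 10001101
93 = 01011101
163 = 10100011
Binary: 10011111.10001101.01011101.10100011


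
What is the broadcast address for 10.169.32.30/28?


Network: 10.169.32.16/28
Host bits = 4
Set all host bits to 1:
Broadcast: 10.169.32.31


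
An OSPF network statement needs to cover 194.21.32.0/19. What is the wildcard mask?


Subnet mask: 255.255.224.0
Wildcard = 255.255.255.255 - subnet mask
255 - 255 = 0
255 - 255 = 0
255 - 224 = 31
255 - 0 = 255
Wildcard: 0.0.31.255


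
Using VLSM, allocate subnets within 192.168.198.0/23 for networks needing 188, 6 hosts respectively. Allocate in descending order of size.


188 hosts -> /24 (254 usable): 192.168.198.0/24
6 hosts -> /29 (6 usable): 192.168.199.0/29
Allocation: 192.168.198.0/24 (188 hosts, 254 usable); 192.168.199.0/29 (6 hosts, 6 usable)


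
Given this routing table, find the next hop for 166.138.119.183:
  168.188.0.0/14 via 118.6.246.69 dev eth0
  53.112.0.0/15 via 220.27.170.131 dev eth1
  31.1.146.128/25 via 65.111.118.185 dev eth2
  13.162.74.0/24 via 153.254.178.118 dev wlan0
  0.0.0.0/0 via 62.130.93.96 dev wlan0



Longest prefix match for 166.138.119.183:
  /14 168.188.0.0: no
  /15 53.112.0.0: no
  /25 31.1.146.128: no
  /24 13.162.74.0: no
  /0 0.0.0.0: MATCH
Selected: next-hop 62.130.93.96 via wlan0 (matched /0)


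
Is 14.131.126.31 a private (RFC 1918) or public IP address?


RFC 1918 private ranges:
  10.0.0.0/8 (10.0.0.0 - 10.255.255.255)
  172.16.0.0/12 (172.16.0.0 - 172.31.255.255)
  192.168.0.0/16 (192.168.0.0 - 192.168.255.255)
Public (not in any RFC 1918 range)


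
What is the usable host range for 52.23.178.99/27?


Network: 52.23.178.96
Broadcast: 52.23.178.127
First usable = network + 1
Last usable = broadcast - 1
Range: 52.23.178.97 to 52.23.178.126


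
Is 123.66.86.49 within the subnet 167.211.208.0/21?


Subnet network: 167.211.208.0
Test IP AND mask: 123.66.80.0
No, 123.66.86.49 is not in 167.211.208.0/21


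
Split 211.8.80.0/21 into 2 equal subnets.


New prefix = 21 + 1 = 22
Each subnet has 1024 addresses
  211.8.80.0/22
  211.8.84.0/22
Subnets: 211.8.80.0/22, 211.8.84.0/22


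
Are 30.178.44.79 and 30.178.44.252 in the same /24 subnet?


Mask: 255.255.255.0
30.178.44.79 AND mask = 30.178.44.0
30.178.44.252 AND mask = 30.178.44.0
Yes, same subnet (30.178.44.0)


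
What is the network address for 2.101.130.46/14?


IP:   00000010.01100101.10000010.00101110
Mask: 11111111.11111100.00000000.00000000
AND operation:
Net:  00000010.01100100.00000000.00000000
Network: 2.100.0.0/14


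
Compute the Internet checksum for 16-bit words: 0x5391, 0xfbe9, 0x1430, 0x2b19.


Sum all words (with carry folding):
+ 0x5391 = 0x5391
+ 0xfbe9 = 0x4f7b
+ 0x1430 = 0x63ab
+ 0x2b19 = 0x8ec4
One's complement: ~0x8ec4
Checksum = 0x713b


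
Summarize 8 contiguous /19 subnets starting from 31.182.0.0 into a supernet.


Original prefix: /19
Number of subnets: 8 = 2^3
New prefix = 19 - 3 = 16
Supernet: 31.182.0.0/16


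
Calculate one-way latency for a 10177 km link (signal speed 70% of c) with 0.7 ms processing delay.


Speed = 0.7 * 3e5 km/s = 210000 km/s
Propagation delay = 10177 / 210000 = 0.0485 s = 48.4619 ms
Processing delay = 0.7 ms
Total one-way latency = 49.1619 ms


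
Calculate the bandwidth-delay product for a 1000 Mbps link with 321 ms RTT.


BDP = bandwidth * RTT
= 1000 Mbps * 321 ms
= 1000 * 1e6 * 321 / 1000 bits
= 321000000 bits
= 40125000 bytes
= 39184.5703 KB
BDP = 321000000 bits (40125000 bytes)


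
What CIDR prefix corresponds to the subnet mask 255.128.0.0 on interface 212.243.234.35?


Binary: 11111111.10000000.00000000.00000000
Count leading 1s
Prefix: /9


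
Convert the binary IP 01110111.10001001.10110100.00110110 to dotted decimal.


01110111 = 119
10001001 = 137
10110100 = 180
00110110 = 54
IP: 119.137.180.54


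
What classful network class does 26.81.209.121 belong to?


First octet: 26
Binary: 00011010
0xxxxxxx -> Class A (1-126)
Class A, default mask 255.0.0.0 (/8)


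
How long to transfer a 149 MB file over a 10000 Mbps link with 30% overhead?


Effective throughput = 10000 * (1 - 30/100) = 7000 Mbps
File size in Mb = 149 * 8 = 1192 Mb
Time = 1192 / 7000
Time = 0.1703 seconds


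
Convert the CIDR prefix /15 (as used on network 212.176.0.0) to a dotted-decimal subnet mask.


/15 means 15 network bits, 17 host bits
Binary: 11111111111111100000000000000000
Mask: 255.254.0.0


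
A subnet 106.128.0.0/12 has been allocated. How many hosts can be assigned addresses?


Host bits = 32 - 12 = 20
Total addresses = 2^20 = 1048576
Usable = total - 2 (network and broadcast)
Usable hosts: 1048574


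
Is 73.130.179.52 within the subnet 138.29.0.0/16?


Subnet network: 138.29.0.0
Test IP AND mask: 73.130.0.0
No, 73.130.179.52 is not in 138.29.0.0/16


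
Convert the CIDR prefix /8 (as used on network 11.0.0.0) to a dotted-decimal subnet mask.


/8 means 8 network bits, 24 host bits
Binary: 11111111000000000000000000000000
Mask: 255.0.0.0


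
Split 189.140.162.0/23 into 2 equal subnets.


New prefix = 23 + 1 = 24
Each subnet has 256 addresses
  189.140.162.0/24
  189.140.163.0/24
Subnets: 189.140.162.0/24, 189.140.163.0/24


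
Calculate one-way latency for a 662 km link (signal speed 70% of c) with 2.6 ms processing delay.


Speed = 0.7 * 3e5 km/s = 210000 km/s
Propagation delay = 662 / 210000 = 0.0032 s = 3.1524 ms
Processing delay = 2.6 ms
Total one-way latency = 5.7524 ms


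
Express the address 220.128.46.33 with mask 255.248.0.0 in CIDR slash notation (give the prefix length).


Binary: 11111111.11111000.00000000.00000000
Count leading 1s
Prefix: /13


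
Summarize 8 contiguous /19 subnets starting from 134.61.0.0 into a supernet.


Original prefix: /19
Number of subnets: 8 = 2^3
New prefix = 19 - 3 = 16
Supernet: 134.61.0.0/16


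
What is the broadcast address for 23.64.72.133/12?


Network: 23.64.0.0/12
Host bits = 20
Set all host bits to 1:
Broadcast: 23.79.255.255


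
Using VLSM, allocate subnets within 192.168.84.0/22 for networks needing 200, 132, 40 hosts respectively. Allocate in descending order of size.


200 hosts -> /24 (254 usable): 192.168.84.0/24
132 hosts -> /24 (254 usable): 192.168.85.0/24
40 hosts -> /26 (62 usable): 192.168.86.0/26
Allocation: 192.168.84.0/24 (200 hosts, 254 usable); 192.168.85.0/24 (132 hosts, 254 usable); 192.168.86.0/26 (40 hosts, 62 usable)


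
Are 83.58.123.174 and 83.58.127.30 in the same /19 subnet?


Mask: 255.255.224.0
83.58.123.174 AND mask = 83.58.96.0
83.58.127.30 AND mask = 83.58.96.0
Yes, same subnet (83.58.96.0)


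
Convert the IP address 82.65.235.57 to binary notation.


82 = 01010010
65 = 01000001
235 = 11101011
57 = 00111001
Binary: 01010010.01000001.11101011.00111001


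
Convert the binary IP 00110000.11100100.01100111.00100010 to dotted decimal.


00110000 = 48
11100100 = 228
01100111 = 103
00100010 = 34
IP: 48.228.103.34


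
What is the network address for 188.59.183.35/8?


IP:   10111100.00111011.10110111.00100011
Mask: 11111111.00000000.00000000.00000000
AND operation:
Net:  10111100.00000000.00000000.00000000
Network: 188.0.0.0/8


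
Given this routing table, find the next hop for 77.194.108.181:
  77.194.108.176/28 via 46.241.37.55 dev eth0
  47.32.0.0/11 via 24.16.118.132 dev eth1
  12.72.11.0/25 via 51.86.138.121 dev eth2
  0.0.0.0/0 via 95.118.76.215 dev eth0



Longest prefix match for 77.194.108.181:
  /28 77.194.108.176: MATCH
  /11 47.32.0.0: no
  /25 12.72.11.0: no
  /0 0.0.0.0: MATCH
Selected: next-hop 46.241.37.55 via eth0 (matched /28)


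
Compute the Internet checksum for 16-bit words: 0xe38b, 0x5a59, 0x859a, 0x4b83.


Sum all words (with carry folding):
+ 0xe38b = 0xe38b
+ 0x5a59 = 0x3de5
+ 0x859a = 0xc37f
+ 0x4b83 = 0x0f03
One's complement: ~0x0f03
Checksum = 0xf0fc


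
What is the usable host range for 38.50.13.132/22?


Network: 38.50.12.0
Broadcast: 38.50.15.255
First usable = network + 1
Last usable = broadcast - 1
Range: 38.50.12.1 to 38.50.15.254


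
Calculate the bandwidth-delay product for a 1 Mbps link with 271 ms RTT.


BDP = bandwidth * RTT
= 1 Mbps * 271 ms
= 1 * 1e6 * 271 / 1000 bits
= 271000 bits
= 33875 bytes
= 33.0811 KB
BDP = 271000 bits (33875 bytes)


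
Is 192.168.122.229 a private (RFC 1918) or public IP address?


RFC 1918 private ranges:
  10.0.0.0/8 (10.0.0.0 - 10.255.255.255)
  172.16.0.0/12 (172.16.0.0 - 172.31.255.255)
  192.168.0.0/16 (192.168.0.0 - 192.168.255.255)
Private (in 192.168.0.0/16)


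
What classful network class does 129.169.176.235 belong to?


First octet: 129
Binary: 10000001
10xxxxxx -> Class B (128-191)
Class B, default mask 255.255.0.0 (/16)


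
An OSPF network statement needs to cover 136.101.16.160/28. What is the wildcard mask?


Subnet mask: 255.255.255.240
Wildcard = 255.255.255.255 - subnet mask
255 - 255 = 0
255 - 255 = 0
255 - 255 = 0
255 - 240 = 15
Wildcard: 0.0.0.15


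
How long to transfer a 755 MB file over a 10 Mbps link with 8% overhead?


Effective throughput = 10 * (1 - 8/100) = 9.2 Mbps
File size in Mb = 755 * 8 = 6040 Mb
Time = 6040 / 9.2
Time = 656.5217 seconds


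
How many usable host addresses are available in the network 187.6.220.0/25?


Host bits = 32 - 25 = 7
Total addresses = 2^7 = 128
Usable = total - 2 (network and broadcast)
Usable hosts: 126


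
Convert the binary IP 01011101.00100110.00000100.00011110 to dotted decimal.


01011101 = 93
00100110 = 38
00000100 = 4
00011110 = 30
IP: 93.38.4.30


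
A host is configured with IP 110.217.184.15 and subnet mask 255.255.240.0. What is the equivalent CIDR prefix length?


Binary: 11111111.11111111.11110000.00000000
Count leading 1s
Prefix: /20


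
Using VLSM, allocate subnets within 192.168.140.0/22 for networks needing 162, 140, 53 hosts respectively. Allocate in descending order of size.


162 hosts -> /24 (254 usable): 192.168.140.0/24
140 hosts -> /24 (254 usable): 192.168.141.0/24
53 hosts -> /26 (62 usable): 192.168.142.0/26
Allocation: 192.168.140.0/24 (162 hosts, 254 usable); 192.168.141.0/24 (140 hosts, 254 usable); 192.168.142.0/26 (53 hosts, 62 usable)


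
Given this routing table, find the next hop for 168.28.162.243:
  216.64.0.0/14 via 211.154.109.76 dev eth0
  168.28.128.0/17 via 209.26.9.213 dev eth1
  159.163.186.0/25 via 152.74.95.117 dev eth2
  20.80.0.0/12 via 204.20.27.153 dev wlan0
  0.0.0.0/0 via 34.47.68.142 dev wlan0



Longest prefix match for 168.28.162.243:
  /14 216.64.0.0: no
  /17 168.28.128.0: MATCH
  /25 159.163.186.0: no
  /12 20.80.0.0: no
  /0 0.0.0.0: MATCH
Selected: next-hop 209.26.9.213 via eth1 (matched /17)


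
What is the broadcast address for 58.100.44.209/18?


Network: 58.100.0.0/18
Host bits = 14
Set all host bits to 1:
Broadcast: 58.100.63.255


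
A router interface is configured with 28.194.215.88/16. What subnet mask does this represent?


/16 means 16 network bits, 16 host bits
Binary: 11111111111111110000000000000000
Mask: 255.255.0.0


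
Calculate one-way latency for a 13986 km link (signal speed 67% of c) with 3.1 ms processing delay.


Speed = 0.67 * 3e5 km/s = 201000 km/s
Propagation delay = 13986 / 201000 = 0.0696 s = 69.5821 ms
Processing delay = 3.1 ms
Total one-way latency = 72.6821 ms


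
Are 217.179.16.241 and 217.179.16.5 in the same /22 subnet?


Mask: 255.255.252.0
217.179.16.241 AND mask = 217.179.16.0
217.179.16.5 AND mask = 217.179.16.0
Yes, same subnet (217.179.16.0)


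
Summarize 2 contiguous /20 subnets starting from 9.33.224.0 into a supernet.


Original prefix: /20
Number of subnets: 2 = 2^1
New prefix = 20 - 1 = 19
Supernet: 9.33.224.0/19


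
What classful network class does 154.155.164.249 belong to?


First octet: 154
Binary: 10011010
10xxxxxx -> Class B (128-191)
Class B, default mask 255.255.0.0 (/16)


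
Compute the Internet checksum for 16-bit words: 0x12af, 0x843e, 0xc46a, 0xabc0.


Sum all words (with carry folding):
+ 0x12af = 0x12af
+ 0x843e = 0x96ed
+ 0xc46a = 0x5b58
+ 0xabc0 = 0x0719
One's complement: ~0x0719
Checksum = 0xf8e6


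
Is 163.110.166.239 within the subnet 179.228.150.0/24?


Subnet network: 179.228.150.0
Test IP AND mask: 163.110.166.0
No, 163.110.166.239 is not in 179.228.150.0/24


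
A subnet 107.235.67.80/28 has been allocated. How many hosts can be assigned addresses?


Host bits = 32 - 28 = 4
Total addresses = 2^4 = 16
Usable = total - 2 (network and broadcast)
Usable hosts: 14


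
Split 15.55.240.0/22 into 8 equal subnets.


New prefix = 22 + 3 = 25
Each subnet has 128 addresses
  15.55.240.0/25
  15.55.240.128/25
  15.55.241.0/25
  15.55.241.128/25
  15.55.242.0/25
  15.55.242.128/25
  15.55.243.0/25
  15.55.243.128/25
Subnets: 15.55.240.0/25, 15.55.240.128/25, 15.55.241.0/25, 15.55.241.128/25, 15.55.242.0/25, 15.55.242.128/25, 15.55.243.0/25, 15.55.243.128/25


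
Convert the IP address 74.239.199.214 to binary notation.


74 = 01001010
239 = 11101111
199 = 11000111
214 = 11010110
Binary: 01001010.11101111.11000111.11010110


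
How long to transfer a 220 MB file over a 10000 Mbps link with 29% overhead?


Effective throughput = 10000 * (1 - 29/100) = 7100 Mbps
File size in Mb = 220 * 8 = 1760 Mb
Time = 1760 / 7100
Time = 0.2479 seconds


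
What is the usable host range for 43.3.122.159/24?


Network: 43.3.122.0
Broadcast: 43.3.122.255
First usable = network + 1
Last usable = broadcast - 1
Range: 43.3.122.1 to 43.3.122.254


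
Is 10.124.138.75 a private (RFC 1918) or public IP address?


RFC 1918 private ranges:
  10.0.0.0/8 (10.0.0.0 - 10.255.255.255)
  172.16.0.0/12 (172.16.0.0 - 172.31.255.255)
  192.168.0.0/16 (192.168.0.0 - 192.168.255.255)
Private (in 10.0.0.0/8)


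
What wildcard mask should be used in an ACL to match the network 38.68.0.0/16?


Subnet mask: 255.255.0.0
Wildcard = 255.255.255.255 - subnet mask
255 - 255 = 0
255 - 255 = 0
255 - 0 = 255
255 - 0 = 255
Wildcard: 0.0.255.255


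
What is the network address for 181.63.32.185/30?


IP:   10110101.00111111.00100000.10111001
Mask: 11111111.11111111.11111111.11111100
AND operation:
Net:  10110101.00111111.00100000.10111000
Network: 181.63.32.184/30


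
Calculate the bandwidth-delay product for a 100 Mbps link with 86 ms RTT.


BDP = bandwidth * RTT
= 100 Mbps * 86 ms
= 100 * 1e6 * 86 / 1000 bits
= 8600000 bits
= 1075000 bytes
= 1049.8047 KB
BDP = 8600000 bits (1075000 bytes)


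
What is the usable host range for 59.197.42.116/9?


Network: 59.128.0.0
Broadcast: 59.255.255.255
First usable = network + 1
Last usable = broadcast - 1
Range: 59.128.0.1 to 59.255.255.254


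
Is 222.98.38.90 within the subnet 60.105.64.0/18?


Subnet network: 60.105.64.0
Test IP AND mask: 222.98.0.0
No, 222.98.38.90 is not in 60.105.64.0/18


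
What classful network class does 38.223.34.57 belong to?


First octet: 38
Binary: 00100110
0xxxxxxx -> Class A (1-126)
Class A, default mask 255.0.0.0 (/8)
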